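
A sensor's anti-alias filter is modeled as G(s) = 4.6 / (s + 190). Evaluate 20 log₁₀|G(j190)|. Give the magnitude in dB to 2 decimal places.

-35.33 dB

|j190 + 190| = √(190² + 190²) = 268.7
|G(j190)| = 4.6 / 268.7 = 0.017119
20 log₁₀(0.017119) = -35.330 dB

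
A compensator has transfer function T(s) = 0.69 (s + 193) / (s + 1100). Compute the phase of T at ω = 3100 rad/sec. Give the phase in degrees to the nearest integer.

∠(j3100 + 193) = arctan(3100/193) = 86.44°
∠(j3100 + 1100) = arctan(3100/1100) = 70.46°
∠T(j3100) = 86.44° − 70.46° = 15.97°

16°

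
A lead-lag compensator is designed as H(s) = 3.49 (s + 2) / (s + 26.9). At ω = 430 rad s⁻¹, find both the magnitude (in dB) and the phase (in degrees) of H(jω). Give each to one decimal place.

|H| = 10.8 dB, ∠H = 3.3°

|j430 + 2| = √(430² + 2²) = 430
|j430 + 26.9| = √(430² + 26.9²) = 430.8
|H(j430)| = 3.49 × 430 / 430.8 = 3.4832
20 log₁₀(3.4832) = 10.84 dB
∠(j430 + 2) = arctan(430/2) = 89.73°
∠(j430 + 26.9) = arctan(430/26.9) = 86.42°
∠H(j430) = 89.73° − 86.42° = 3.31°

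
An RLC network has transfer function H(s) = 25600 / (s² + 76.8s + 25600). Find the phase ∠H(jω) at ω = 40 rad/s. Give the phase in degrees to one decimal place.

∠[(j40)² + 76.8(j40) + 25600] = ∠[24000 + j3072] = 7.29°
∠H(j40) = −7.29° = -7.29°

-7.3 deg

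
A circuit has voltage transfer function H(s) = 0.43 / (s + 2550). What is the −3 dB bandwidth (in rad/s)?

2550 rad/s

For a single-pole low-pass, the −3 dB point is at the pole: ω = 2550 rad/s.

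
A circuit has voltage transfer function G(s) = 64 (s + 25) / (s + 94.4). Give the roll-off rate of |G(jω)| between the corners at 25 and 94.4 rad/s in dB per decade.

In this band the factors already past their corner are: zero at 25; net slope = 20 dB/decade.

20 dB/decade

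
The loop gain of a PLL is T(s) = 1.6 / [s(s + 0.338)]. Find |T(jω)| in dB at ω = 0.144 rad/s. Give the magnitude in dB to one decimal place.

29.6 dB

|j0.144 + 0.338| = √(0.144² + 0.338²) = 0.3674
|j0.144| = 0.144
|T(j0.144)| = 1.6 / (0.3674 × 0.144) = 30.243
20 log₁₀(30.243) = 29.61 dB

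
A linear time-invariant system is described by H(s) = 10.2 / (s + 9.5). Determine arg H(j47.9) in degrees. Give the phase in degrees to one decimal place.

-78.8°

∠(j47.9 + 9.5) = arctan(47.9/9.5) = 78.78°
∠H(j47.9) = −78.78° = -78.78°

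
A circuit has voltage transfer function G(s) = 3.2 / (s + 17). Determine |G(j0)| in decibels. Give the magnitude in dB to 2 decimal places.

G(0) = 3.2 / 17 = 0.18824
20 log₁₀(0.18824) = -14.506 dB

-14.51 dB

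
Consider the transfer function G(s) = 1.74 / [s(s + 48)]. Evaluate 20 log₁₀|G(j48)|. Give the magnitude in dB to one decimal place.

|j48 + 48| = √(48² + 48²) = 67.88
|j48| = 48
|G(j48)| = 1.74 / (67.88 × 48) = 0.00053401
20 log₁₀(0.00053401) = -65.45 dB

-65.4 dB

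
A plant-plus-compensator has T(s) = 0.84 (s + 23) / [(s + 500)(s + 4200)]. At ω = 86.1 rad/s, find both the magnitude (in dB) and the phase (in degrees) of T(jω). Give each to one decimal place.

|T| = -89.1 dB, ∠T = 64.1°

|j86.1 + 23| = √(86.1² + 23²) = 89.12
|j86.1 + 500| = √(86.1² + 500²) = 507.4
|j86.1 + 4200| = √(86.1² + 4200²) = 4201
|T(j86.1)| = 0.84 × 89.12 / (507.4 × 4201) = 3.5123e-05
20 log₁₀(3.5123e-05) = -89.09 dB
∠(j86.1 + 23) = arctan(86.1/23) = 75.04°
∠(j86.1 + 500) = arctan(86.1/500) = 9.77°
∠(j86.1 + 4200) = arctan(86.1/4200) = 1.17°
∠T(j86.1) = 75.04° − (9.77° + 1.17°) = 64.10°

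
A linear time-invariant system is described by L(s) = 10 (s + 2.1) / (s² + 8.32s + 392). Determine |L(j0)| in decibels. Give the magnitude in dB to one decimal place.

L(0) = 10 × 2.1 / 392 = 0.053571
20 log₁₀(0.053571) = -25.42 dB

-25.4 dB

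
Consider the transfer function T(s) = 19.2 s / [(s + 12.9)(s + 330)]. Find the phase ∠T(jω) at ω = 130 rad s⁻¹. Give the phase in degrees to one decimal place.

∠(j130) = 90.00°
∠(j130 + 12.9) = arctan(130/12.9) = 84.33°
∠(j130 + 330) = arctan(130/330) = 21.50°
∠T(j130) = 90.00° − (84.33° + 21.50°) = -15.83°

-15.8°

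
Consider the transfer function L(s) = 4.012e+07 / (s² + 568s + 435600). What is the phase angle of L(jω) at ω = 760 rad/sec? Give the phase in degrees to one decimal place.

∠[(j760)² + 568(j760) + 435600] = ∠[-1.42e+05 + j4.3168e+05] = 108.21°
∠L(j760) = −108.21° = -108.21°

-108.2°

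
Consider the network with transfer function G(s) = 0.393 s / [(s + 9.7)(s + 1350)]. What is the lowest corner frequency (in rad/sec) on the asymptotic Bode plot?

Break frequencies occur at each pole and zero magnitude: 9.7 rad/sec, 1350 rad/sec.
The lowest is 9.7 rad/sec.

9.7 rad/sec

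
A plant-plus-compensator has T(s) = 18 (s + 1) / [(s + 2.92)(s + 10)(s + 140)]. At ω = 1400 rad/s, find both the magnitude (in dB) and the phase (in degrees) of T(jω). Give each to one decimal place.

|j1400 + 1| = √(1400² + 1²) = 1400
|j1400 + 2.92| = √(1400² + 2.92²) = 1400
|j1400 + 10| = √(1400² + 10²) = 1400
|j1400 + 140| = √(1400² + 140²) = 1407
|T(j1400)| = 18 × 1400 / (1400 × 1400 × 1407) = 9.1378e-06
20 log₁₀(9.1378e-06) = -100.78 dB
∠(j1400 + 1) = arctan(1400/1) = 89.96°
∠(j1400 + 2.92) = arctan(1400/2.92) = 89.88°
∠(j1400 + 10) = arctan(1400/10) = 89.59°
∠(j1400 + 140) = arctan(1400/140) = 84.29°
∠T(j1400) = 89.96° − (89.88° + 89.59° + 84.29°) = -173.80°

|T| = -100.8 dB, ∠T = -173.8°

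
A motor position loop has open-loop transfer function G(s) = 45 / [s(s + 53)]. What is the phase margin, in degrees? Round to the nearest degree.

89°

Gain crossover: |G(jω)| = 1 at ω ≈ 0.849 rad/s.
∠G(j0.849) = −90° − arctan(0.849/53) ≈ -90.92°
PM = 180° + (-90.92°) = 89.08°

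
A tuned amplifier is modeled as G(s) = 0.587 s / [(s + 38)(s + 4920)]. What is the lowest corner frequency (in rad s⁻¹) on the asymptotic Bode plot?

Break frequencies occur at each pole and zero magnitude: 38 rad s⁻¹, 4920 rad s⁻¹.
The lowest is 38 rad s⁻¹.

38 rad s⁻¹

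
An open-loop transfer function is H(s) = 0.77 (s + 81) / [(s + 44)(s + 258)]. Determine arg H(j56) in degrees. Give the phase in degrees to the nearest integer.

-29°

∠(j56 + 81) = arctan(56/81) = 34.66°
∠(j56 + 44) = arctan(56/44) = 51.84°
∠(j56 + 258) = arctan(56/258) = 12.25°
∠H(j56) = 34.66° − (51.84° + 12.25°) = -29.43°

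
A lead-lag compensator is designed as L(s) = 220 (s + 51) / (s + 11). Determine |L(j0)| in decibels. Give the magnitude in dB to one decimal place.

L(0) = 220 × 51 / 11 = 1020
20 log₁₀(1020) = 60.17 dB

60.2 dB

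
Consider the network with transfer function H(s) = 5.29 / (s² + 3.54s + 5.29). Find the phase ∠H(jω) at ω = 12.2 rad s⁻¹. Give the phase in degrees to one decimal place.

-163.3°

∠[(j12.2)² + 3.54(j12.2) + 5.29] = ∠[-143.55 + j43.188] = 163.26°
∠H(j12.2) = −163.26° = -163.26°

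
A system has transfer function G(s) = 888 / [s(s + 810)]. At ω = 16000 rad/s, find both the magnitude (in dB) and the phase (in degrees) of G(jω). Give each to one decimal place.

|j16000 + 810| = √(16000² + 810²) = 1.602e+04
|j16000| = 1.6e+04
|G(j16000)| = 888 / (1.602e+04 × 1.6e+04) = 3.4643e-06
20 log₁₀(3.4643e-06) = -109.21 dB
∠(j16000 + 810) = arctan(16000/810) = 87.10°
∠(j16000) = 90.00°
∠G(j16000) = − (87.10° + 90.00°) = -177.10°

|G| = -109.2 dB, ∠G = -177.1°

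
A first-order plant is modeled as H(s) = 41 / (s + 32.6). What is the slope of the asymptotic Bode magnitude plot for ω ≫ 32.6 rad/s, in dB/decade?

With 0 zeros and 1 pole, the high-frequency asymptotic slope is 20 × (0 − 1) = -20 dB/decade.

-20 dB/decade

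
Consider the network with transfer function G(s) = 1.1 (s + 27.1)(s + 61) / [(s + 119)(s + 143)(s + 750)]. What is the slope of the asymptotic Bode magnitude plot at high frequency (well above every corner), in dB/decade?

-20 dB/decade

With 2 zeros and 3 poles, the high-frequency asymptotic slope is 20 × (2 − 3) = -20 dB/decade.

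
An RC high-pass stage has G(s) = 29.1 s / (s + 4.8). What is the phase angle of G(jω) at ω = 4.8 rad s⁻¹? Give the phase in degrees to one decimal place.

45.0°

∠(j4.8) = 90.00°
∠(j4.8 + 4.8) = arctan(4.8/4.8) = 45.00°
∠G(j4.8) = 90.00° − 45.00° = 45.00°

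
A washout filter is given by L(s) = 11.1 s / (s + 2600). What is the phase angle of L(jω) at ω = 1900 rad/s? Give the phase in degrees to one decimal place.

∠(j1900) = 90.00°
∠(j1900 + 2600) = arctan(1900/2600) = 36.16°
∠L(j1900) = 90.00° − 36.16° = 53.84°

53.8°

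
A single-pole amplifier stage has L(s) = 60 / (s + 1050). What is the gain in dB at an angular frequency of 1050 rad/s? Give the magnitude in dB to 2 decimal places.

|j1050 + 1050| = √(1050² + 1050²) = 1485
|L(j1050)| = 60 / 1485 = 0.040406
20 log₁₀(0.040406) = -27.871 dB

-27.87 dB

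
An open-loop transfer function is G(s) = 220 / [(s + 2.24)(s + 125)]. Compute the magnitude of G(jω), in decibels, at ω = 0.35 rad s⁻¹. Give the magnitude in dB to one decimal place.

-2.2 dB

|j0.35 + 2.24| = √(0.35² + 2.24²) = 2.267
|j0.35 + 125| = √(0.35² + 125²) = 125
|G(j0.35)| = 220 / (2.267 × 125) = 0.77629
20 log₁₀(0.77629) = -2.20 dB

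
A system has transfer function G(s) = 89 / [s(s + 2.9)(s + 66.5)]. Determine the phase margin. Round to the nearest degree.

81°

Gain crossover: |G(jω)| = 1 at ω ≈ 0.456 rad/s.
∠G(j0.456) = −90° − arctan(0.456/2.9) − arctan(0.456/66.5) ≈ -99.33°
PM = 180° + (-99.33°) = 80.67°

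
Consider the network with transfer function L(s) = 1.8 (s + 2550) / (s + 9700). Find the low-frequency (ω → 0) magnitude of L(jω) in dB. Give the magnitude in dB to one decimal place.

-6.5 dB

L(0) = 1.8 × 2550 / 9700 = 0.4732
20 log₁₀(0.4732) = -6.50 dB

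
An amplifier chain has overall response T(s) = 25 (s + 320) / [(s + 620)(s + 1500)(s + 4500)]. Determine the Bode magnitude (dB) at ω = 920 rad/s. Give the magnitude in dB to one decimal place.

-111.3 dB

|j920 + 320| = √(920² + 320²) = 974.1
|j920 + 620| = √(920² + 620²) = 1109
|j920 + 1500| = √(920² + 1500²) = 1760
|j920 + 4500| = √(920² + 4500²) = 4593
|T(j920)| = 25 × 974.1 / (1109 × 1760 × 4593) = 2.7158e-06
20 log₁₀(2.7158e-06) = -111.32 dB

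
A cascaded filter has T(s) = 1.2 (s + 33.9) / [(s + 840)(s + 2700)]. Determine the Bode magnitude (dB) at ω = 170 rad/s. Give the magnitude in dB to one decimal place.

-80.9 dB

|j170 + 33.9| = √(170² + 33.9²) = 173.3
|j170 + 840| = √(170² + 840²) = 857
|j170 + 2700| = √(170² + 2700²) = 2705
|T(j170)| = 1.2 × 173.3 / (857 × 2705) = 8.9718e-05
20 log₁₀(8.9718e-05) = -80.94 dB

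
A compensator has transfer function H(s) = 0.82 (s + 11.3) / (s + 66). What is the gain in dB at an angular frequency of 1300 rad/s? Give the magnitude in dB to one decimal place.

-1.7 dB

|j1300 + 11.3| = √(1300² + 11.3²) = 1300
|j1300 + 66| = √(1300² + 66²) = 1302
|H(j1300)| = 0.82 × 1300 / 1302 = 0.81898
20 log₁₀(0.81898) = -1.73 dB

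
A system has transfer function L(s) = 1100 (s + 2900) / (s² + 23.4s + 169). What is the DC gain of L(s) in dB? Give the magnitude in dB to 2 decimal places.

85.52 dB

L(0) = 1100 × 2900 / 169 = 18876
20 log₁₀(18876) = 85.518 dB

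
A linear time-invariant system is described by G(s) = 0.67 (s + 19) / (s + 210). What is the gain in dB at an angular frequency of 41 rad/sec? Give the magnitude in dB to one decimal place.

-17.0 dB

|j41 + 19| = √(41² + 19²) = 45.19
|j41 + 210| = √(41² + 210²) = 214
|G(j41)| = 0.67 × 45.19 / 214 = 0.1415
20 log₁₀(0.1415) = -16.98 dB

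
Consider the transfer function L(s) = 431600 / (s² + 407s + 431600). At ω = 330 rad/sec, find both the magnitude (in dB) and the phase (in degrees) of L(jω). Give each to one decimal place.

|(j330)² + 407(j330) + 431600| = |3.227e+05 + j1.3431e+05| = 3.495e+05
|L(j330)| = 431600 / 3.495e+05 = 1.2348
20 log₁₀(1.2348) = 1.83 dB
∠[(j330)² + 407(j330) + 431600] = ∠[3.227e+05 + j1.3431e+05] = 22.60°
∠L(j330) = −22.60° = -22.60°

|L| = 1.8 dB, ∠L = -22.6°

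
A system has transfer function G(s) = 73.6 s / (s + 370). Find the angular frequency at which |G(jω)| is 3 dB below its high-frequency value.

370 rad s⁻¹

For a single-pole high-pass, the −3 dB point is at the pole: ω = 370 rad s⁻¹.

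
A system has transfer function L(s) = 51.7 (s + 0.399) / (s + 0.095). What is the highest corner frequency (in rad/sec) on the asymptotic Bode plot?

Break frequencies occur at each pole and zero magnitude: 0.095 rad/sec, 0.399 rad/sec.
The highest is 0.399 rad/sec.

0.399 rad/sec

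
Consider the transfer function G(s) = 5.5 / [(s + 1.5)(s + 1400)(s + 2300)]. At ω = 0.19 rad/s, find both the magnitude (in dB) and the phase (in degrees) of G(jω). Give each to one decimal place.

|j0.19 + 1.5| = √(0.19² + 1.5²) = 1.512
|j0.19 + 1400| = √(0.19² + 1400²) = 1400
|j0.19 + 2300| = √(0.19² + 2300²) = 2300
|G(j0.19)| = 5.5 / (1.512 × 1400 × 2300) = 1.1297e-06
20 log₁₀(1.1297e-06) = -118.94 dB
∠(j0.19 + 1.5) = arctan(0.19/1.5) = 7.22°
∠(j0.19 + 1400) = arctan(0.19/1400) = 0.01°
∠(j0.19 + 2300) = arctan(0.19/2300) = 0.00°
∠G(j0.19) = − (7.22° + 0.01° + 0.00°) = -7.23°

|G| = -118.9 dB, ∠G = -7.2°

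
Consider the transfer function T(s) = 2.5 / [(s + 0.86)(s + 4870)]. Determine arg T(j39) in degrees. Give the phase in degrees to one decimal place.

-89.2 deg

∠(j39 + 0.86) = arctan(39/0.86) = 88.74°
∠(j39 + 4870) = arctan(39/4870) = 0.46°
∠T(j39) = − (88.74° + 0.46°) = -89.20°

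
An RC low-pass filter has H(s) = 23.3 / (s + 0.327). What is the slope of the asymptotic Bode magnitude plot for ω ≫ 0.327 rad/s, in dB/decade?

With 0 zeros and 1 pole, the high-frequency asymptotic slope is 20 × (0 − 1) = -20 dB/decade.

-20 dB/decade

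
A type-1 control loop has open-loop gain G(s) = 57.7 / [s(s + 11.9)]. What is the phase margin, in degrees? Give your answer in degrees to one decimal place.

Gain crossover: |G(jω)| = 1 at ω ≈ 4.53 rad/s.
∠G(j4.53) = −90° − arctan(4.53/11.9) ≈ -110.85°
PM = 180° + (-110.85°) = 69.15°

69.2°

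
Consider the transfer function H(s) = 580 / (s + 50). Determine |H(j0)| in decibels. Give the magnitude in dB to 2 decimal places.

21.29 dB

H(0) = 580 / 50 = 11.6
20 log₁₀(11.6) = 21.289 dB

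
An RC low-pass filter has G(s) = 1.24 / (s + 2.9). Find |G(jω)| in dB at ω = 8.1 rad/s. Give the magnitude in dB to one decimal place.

|j8.1 + 2.9| = √(8.1² + 2.9²) = 8.603
|G(j8.1)| = 1.24 / 8.603 = 0.14413
20 log₁₀(0.14413) = -16.83 dB

-16.8 dB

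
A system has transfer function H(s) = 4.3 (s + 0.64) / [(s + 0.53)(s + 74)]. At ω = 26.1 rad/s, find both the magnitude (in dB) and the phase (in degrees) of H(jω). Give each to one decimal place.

|H| = -25.2 dB, ∠H = -19.7°

|j26.1 + 0.64| = √(26.1² + 0.64²) = 26.11
|j26.1 + 0.53| = √(26.1² + 0.53²) = 26.11
|j26.1 + 74| = √(26.1² + 74²) = 78.47
|H(j26.1)| = 4.3 × 26.11 / (26.11 × 78.47) = 0.054805
20 log₁₀(0.054805) = -25.22 dB
∠(j26.1 + 0.64) = arctan(26.1/0.64) = 88.60°
∠(j26.1 + 0.53) = arctan(26.1/0.53) = 88.84°
∠(j26.1 + 74) = arctan(26.1/74) = 19.43°
∠H(j26.1) = 88.60° − (88.84° + 19.43°) = -19.67°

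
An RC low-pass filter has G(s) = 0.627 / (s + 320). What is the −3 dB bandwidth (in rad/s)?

For a single-pole low-pass, the −3 dB point is at the pole: ω = 320 rad/s.

320 rad/s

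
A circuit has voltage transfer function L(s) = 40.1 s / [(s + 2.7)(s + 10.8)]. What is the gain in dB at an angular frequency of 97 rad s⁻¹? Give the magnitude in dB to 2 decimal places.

|j97| = 97
|j97 + 2.7| = √(97² + 2.7²) = 97.04
|j97 + 10.8| = √(97² + 10.8²) = 97.6
|L(j97)| = 40.1 × 97 / (97.04 × 97.6) = 0.4107
20 log₁₀(0.4107) = -7.729 dB

-7.73 dB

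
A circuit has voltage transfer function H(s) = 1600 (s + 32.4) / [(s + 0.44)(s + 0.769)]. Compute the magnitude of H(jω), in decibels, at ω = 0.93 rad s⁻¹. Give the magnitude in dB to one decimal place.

92.4 dB

|j0.93 + 32.4| = √(0.93² + 32.4²) = 32.41
|j0.93 + 0.44| = √(0.93² + 0.44²) = 1.029
|j0.93 + 0.769| = √(0.93² + 0.769²) = 1.207
|H(j0.93)| = 1600 × 32.41 / (1.029 × 1.207) = 41771
20 log₁₀(41771) = 92.42 dB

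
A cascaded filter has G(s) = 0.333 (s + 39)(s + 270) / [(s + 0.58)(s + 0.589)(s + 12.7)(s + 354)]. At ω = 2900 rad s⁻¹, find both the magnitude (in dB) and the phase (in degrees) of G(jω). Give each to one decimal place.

|G| = -148.1 dB, ∠G = -178.9°

|j2900 + 39| = √(2900² + 39²) = 2900
|j2900 + 270| = √(2900² + 270²) = 2913
|j2900 + 0.58| = √(2900² + 0.58²) = 2900
|j2900 + 0.589| = √(2900² + 0.589²) = 2900
|j2900 + 12.7| = √(2900² + 12.7²) = 2900
|j2900 + 354| = √(2900² + 354²) = 2922
|G(j2900)| = 0.333 × 2900 × 2913 / (2900 × 2900 × 2900 × 2922) = 3.9477e-08
20 log₁₀(3.9477e-08) = -148.07 dB
∠(j2900 + 39) = arctan(2900/39) = 89.23°
∠(j2900 + 270) = arctan(2900/270) = 84.68°
∠(j2900 + 0.58) = arctan(2900/0.58) = 89.99°
∠(j2900 + 0.589) = arctan(2900/0.589) = 89.99°
∠(j2900 + 12.7) = arctan(2900/12.7) = 89.75°
∠(j2900 + 354) = arctan(2900/354) = 83.04°
∠G(j2900) = 89.23° + 84.68° − (89.99° + 89.99° + 89.75° + 83.04°) = -178.86°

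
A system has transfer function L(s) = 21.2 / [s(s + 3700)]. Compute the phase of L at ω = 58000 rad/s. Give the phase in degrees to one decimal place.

-176.3 deg

∠(j58000 + 3700) = arctan(58000/3700) = 86.35°
∠(j58000) = 90.00°
∠L(j58000) = − (86.35° + 90.00°) = -176.35°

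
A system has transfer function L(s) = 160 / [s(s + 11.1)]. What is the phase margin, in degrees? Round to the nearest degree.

47°

Gain crossover: |L(jω)| = 1 at ω ≈ 10.5 rad/s.
∠L(j10.5) = −90° − arctan(10.5/11.1) ≈ -133.36°
PM = 180° + (-133.36°) = 46.64°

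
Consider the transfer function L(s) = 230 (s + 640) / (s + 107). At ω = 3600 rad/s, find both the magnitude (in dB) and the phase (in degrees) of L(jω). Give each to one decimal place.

|L| = 47.4 dB, ∠L = -8.4°

|j3600 + 640| = √(3600² + 640²) = 3656
|j3600 + 107| = √(3600² + 107²) = 3602
|L(j3600)| = 230 × 3656 / 3602 = 233.5
20 log₁₀(233.5) = 47.37 dB
∠(j3600 + 640) = arctan(3600/640) = 79.92°
∠(j3600 + 107) = arctan(3600/107) = 88.30°
∠L(j3600) = 79.92° − 88.30° = -8.38°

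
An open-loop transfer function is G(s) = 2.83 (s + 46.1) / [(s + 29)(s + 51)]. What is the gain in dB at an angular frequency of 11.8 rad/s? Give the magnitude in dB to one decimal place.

-21.7 dB

|j11.8 + 46.1| = √(11.8² + 46.1²) = 47.59
|j11.8 + 29| = √(11.8² + 29²) = 31.31
|j11.8 + 51| = √(11.8² + 51²) = 52.35
|G(j11.8)| = 2.83 × 47.59 / (31.31 × 52.35) = 0.082169
20 log₁₀(0.082169) = -21.71 dB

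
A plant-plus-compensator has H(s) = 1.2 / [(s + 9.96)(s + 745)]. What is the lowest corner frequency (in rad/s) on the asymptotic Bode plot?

9.96 rad/s

Break frequencies occur at each pole and zero magnitude: 9.96 rad/s, 745 rad/s.
The lowest is 9.96 rad/s.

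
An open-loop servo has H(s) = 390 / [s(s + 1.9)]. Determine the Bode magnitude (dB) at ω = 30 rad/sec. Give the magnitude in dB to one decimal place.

|j30 + 1.9| = √(30² + 1.9²) = 30.06
|j30| = 30
|H(j30)| = 390 / (30.06 × 30) = 0.43247
20 log₁₀(0.43247) = -7.28 dB

-7.3 dB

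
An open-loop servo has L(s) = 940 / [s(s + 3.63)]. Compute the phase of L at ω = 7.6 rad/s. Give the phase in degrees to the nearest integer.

∠(j7.6 + 3.63) = arctan(7.6/3.63) = 64.47°
∠(j7.6) = 90.00°
∠L(j7.6) = − (64.47° + 90.00°) = -154.47°

-154 deg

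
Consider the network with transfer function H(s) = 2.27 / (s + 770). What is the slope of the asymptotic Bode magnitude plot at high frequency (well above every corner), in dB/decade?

With 0 zeros and 1 pole, the high-frequency asymptotic slope is 20 × (0 − 1) = -20 dB/decade.

-20 dB/decade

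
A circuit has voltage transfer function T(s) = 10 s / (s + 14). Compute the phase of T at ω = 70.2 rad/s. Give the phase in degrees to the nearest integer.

11°

∠(j70.2) = 90.00°
∠(j70.2 + 14) = arctan(70.2/14) = 78.72°
∠T(j70.2) = 90.00° − 78.72° = 11.28°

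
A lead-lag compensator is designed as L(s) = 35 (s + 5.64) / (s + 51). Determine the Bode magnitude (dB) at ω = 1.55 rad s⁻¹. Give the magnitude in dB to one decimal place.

|j1.55 + 5.64| = √(1.55² + 5.64²) = 5.849
|j1.55 + 51| = √(1.55² + 51²) = 51.02
|L(j1.55)| = 35 × 5.849 / 51.02 = 4.0122
20 log₁₀(4.0122) = 12.07 dB

12.1 dB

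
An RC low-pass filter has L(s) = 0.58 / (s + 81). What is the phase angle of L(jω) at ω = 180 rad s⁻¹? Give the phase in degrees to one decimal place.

∠(j180 + 81) = arctan(180/81) = 65.77°
∠L(j180) = −65.77° = -65.77°

-65.8°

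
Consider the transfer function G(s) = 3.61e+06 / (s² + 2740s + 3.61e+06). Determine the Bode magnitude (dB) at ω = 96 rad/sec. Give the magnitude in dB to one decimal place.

-0.0 dB

|(j96)² + 2740(j96) + 3.61e+06| = |3.6008e+06 + j2.6304e+05| = 3.61e+06
|G(j96)| = 3.61e+06 / 3.61e+06 = 0.9999
20 log₁₀(0.9999) = -0.00 dB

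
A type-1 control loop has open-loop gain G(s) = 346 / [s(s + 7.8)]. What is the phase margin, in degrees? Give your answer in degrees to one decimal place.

23.7°

Gain crossover: |G(jω)| = 1 at ω ≈ 17.8 rad/sec.
∠G(j17.8) = −90° − arctan(17.8/7.8) ≈ -156.34°
PM = 180° + (-156.34°) = 23.66°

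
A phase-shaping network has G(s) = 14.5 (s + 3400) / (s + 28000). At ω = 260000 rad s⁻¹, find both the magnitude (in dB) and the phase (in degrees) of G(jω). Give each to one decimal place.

|G| = 23.2 dB, ∠G = 5.4°

|j260000 + 3400| = √(260000² + 3400²) = 2.6e+05
|j260000 + 28000| = √(260000² + 28000²) = 2.615e+05
|G(j260000)| = 14.5 × 2.6e+05 / 2.615e+05 = 14.418
20 log₁₀(14.418) = 23.18 dB
∠(j260000 + 3400) = arctan(260000/3400) = 89.25°
∠(j260000 + 28000) = arctan(260000/28000) = 83.85°
∠G(j260000) = 89.25° − 83.85° = 5.40°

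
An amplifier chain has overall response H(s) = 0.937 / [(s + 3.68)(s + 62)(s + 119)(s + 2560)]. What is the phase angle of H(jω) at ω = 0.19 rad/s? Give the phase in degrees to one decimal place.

∠(j0.19 + 3.68) = arctan(0.19/3.68) = 2.96°
∠(j0.19 + 62) = arctan(0.19/62) = 0.18°
∠(j0.19 + 119) = arctan(0.19/119) = 0.09°
∠(j0.19 + 2560) = arctan(0.19/2560) = 0.00°
∠H(j0.19) = − (2.96° + 0.18° + 0.09° + 0.00°) = -3.23°

-3.2°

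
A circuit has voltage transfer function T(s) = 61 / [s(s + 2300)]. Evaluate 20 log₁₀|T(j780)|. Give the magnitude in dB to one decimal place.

|j780 + 2300| = √(780² + 2300²) = 2429
|j780| = 780
|T(j780)| = 61 / (2429 × 780) = 3.2201e-05
20 log₁₀(3.2201e-05) = -89.84 dB

-89.8 dB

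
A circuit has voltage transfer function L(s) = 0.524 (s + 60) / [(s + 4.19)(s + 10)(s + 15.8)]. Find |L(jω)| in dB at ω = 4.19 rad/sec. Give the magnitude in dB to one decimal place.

-30.5 dB

|j4.19 + 60| = √(4.19² + 60²) = 60.15
|j4.19 + 4.19| = √(4.19² + 4.19²) = 5.926
|j4.19 + 10| = √(4.19² + 10²) = 10.84
|j4.19 + 15.8| = √(4.19² + 15.8²) = 16.35
|L(j4.19)| = 0.524 × 60.15 / (5.926 × 10.84 × 16.35) = 0.03001
20 log₁₀(0.03001) = -30.45 dB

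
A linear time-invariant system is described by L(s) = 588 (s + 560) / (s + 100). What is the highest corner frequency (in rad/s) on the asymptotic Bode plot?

560 rad/s

Break frequencies occur at each pole and zero magnitude: 100 rad/s, 560 rad/s.
The highest is 560 rad/s.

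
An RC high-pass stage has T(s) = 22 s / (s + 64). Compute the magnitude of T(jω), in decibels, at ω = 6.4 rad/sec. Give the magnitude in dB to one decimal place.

6.8 dB

|j6.4| = 6.4
|j6.4 + 64| = √(6.4² + 64²) = 64.32
|T(j6.4)| = 22 × 6.4 / 64.32 = 2.1891
20 log₁₀(2.1891) = 6.81 dB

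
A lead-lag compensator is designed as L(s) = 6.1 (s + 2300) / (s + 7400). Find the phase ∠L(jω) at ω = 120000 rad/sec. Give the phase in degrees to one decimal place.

∠(j120000 + 2300) = arctan(120000/2300) = 88.90°
∠(j120000 + 7400) = arctan(120000/7400) = 86.47°
∠L(j120000) = 88.90° − 86.47° = 2.43°

2.4°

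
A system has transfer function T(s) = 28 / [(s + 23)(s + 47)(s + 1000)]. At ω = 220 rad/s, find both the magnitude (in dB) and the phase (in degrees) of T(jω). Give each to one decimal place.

|j220 + 23| = √(220² + 23²) = 221.2
|j220 + 47| = √(220² + 47²) = 225
|j220 + 1000| = √(220² + 1000²) = 1024
|T(j220)| = 28 / (221.2 × 225 × 1024) = 5.4954e-07
20 log₁₀(5.4954e-07) = -125.20 dB
∠(j220 + 23) = arctan(220/23) = 84.03°
∠(j220 + 47) = arctan(220/47) = 77.94°
∠(j220 + 1000) = arctan(220/1000) = 12.41°
∠T(j220) = − (84.03° + 77.94° + 12.41°) = -174.38°

|T| = -125.2 dB, ∠T = -174.4°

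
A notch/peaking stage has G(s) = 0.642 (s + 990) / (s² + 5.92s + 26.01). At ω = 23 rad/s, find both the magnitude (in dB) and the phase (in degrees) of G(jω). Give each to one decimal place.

|j23 + 990| = √(23² + 990²) = 990.3
|(j23)² + 5.92(j23) + 26.01| = |-502.99 + j136.16| = 521.1
|G(j23)| = 0.642 × 990.3 / 521.1 = 1.22
20 log₁₀(1.22) = 1.73 dB
∠(j23 + 990) = arctan(23/990) = 1.33°
∠[(j23)² + 5.92(j23) + 26.01] = ∠[-502.99 + j136.16] = 164.85°
∠G(j23) = 1.33° − 164.85° = -163.52°

|G| = 1.7 dB, ∠G = -163.5°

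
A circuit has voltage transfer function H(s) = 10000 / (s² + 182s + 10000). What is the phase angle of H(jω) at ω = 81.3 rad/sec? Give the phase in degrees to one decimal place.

-77.1°

∠[(j81.3)² + 182(j81.3) + 10000] = ∠[3390.3 + j14797] = 77.09°
∠H(j81.3) = −77.09° = -77.09°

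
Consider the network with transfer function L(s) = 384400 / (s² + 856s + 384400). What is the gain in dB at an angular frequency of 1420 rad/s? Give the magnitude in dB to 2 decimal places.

-14.48 dB

|(j1420)² + 856(j1420) + 384400| = |-1.632e+06 + j1.2155e+06| = 2.035e+06
|L(j1420)| = 384400 / 2.035e+06 = 0.1889
20 log₁₀(0.1889) = -14.475 dB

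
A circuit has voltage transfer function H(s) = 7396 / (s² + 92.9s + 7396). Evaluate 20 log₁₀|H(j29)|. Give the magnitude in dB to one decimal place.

|(j29)² + 92.9(j29) + 7396| = |6555 + j2694.1| = 7087
|H(j29)| = 7396 / 7087 = 1.0436
20 log₁₀(1.0436) = 0.37 dB

0.4 dB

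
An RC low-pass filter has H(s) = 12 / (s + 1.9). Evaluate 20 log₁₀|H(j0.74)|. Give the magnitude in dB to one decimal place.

15.4 dB

|j0.74 + 1.9| = √(0.74² + 1.9²) = 2.039
|H(j0.74)| = 12 / 2.039 = 5.8852
20 log₁₀(5.8852) = 15.40 dB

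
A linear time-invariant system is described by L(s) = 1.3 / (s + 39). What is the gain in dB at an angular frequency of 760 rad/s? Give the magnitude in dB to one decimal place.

|j760 + 39| = √(760² + 39²) = 761
|L(j760)| = 1.3 / 761 = 0.0017083
20 log₁₀(0.0017083) = -55.35 dB

-55.3 dB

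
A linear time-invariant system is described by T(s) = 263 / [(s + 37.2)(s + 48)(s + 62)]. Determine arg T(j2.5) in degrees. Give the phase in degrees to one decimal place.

-9.1°

∠(j2.5 + 37.2) = arctan(2.5/37.2) = 3.84°
∠(j2.5 + 48) = arctan(2.5/48) = 2.98°
∠(j2.5 + 62) = arctan(2.5/62) = 2.31°
∠T(j2.5) = − (3.84° + 2.98° + 2.31°) = -9.14°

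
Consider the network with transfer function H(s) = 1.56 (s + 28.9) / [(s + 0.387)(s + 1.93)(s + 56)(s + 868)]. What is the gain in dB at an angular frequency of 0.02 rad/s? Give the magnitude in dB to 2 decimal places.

-58.13 dB

|j0.02 + 28.9| = √(0.02² + 28.9²) = 28.9
|j0.02 + 0.387| = √(0.02² + 0.387²) = 0.3875
|j0.02 + 1.93| = √(0.02² + 1.93²) = 1.93
|j0.02 + 56| = √(0.02² + 56²) = 56
|j0.02 + 868| = √(0.02² + 868²) = 868
|H(j0.02)| = 1.56 × 28.9 / (0.3875 × 1.93 × 56 × 868) = 0.0012401
20 log₁₀(0.0012401) = -58.131 dB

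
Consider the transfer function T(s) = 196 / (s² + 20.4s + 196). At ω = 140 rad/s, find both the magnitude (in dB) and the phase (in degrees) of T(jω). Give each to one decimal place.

|T| = -40.0 dB, ∠T = -171.6 deg

|(j140)² + 20.4(j140) + 196| = |-19404 + j2856| = 1.961e+04
|T(j140)| = 196 / 1.961e+04 = 0.0099933
20 log₁₀(0.0099933) = -40.01 dB
∠[(j140)² + 20.4(j140) + 196] = ∠[-19404 + j2856] = 171.63°
∠T(j140) = −171.63° = -171.63°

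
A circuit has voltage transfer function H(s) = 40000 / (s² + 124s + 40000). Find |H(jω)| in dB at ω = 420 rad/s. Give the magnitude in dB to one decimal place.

|(j420)² + 124(j420) + 40000| = |-1.364e+05 + j52080| = 1.46e+05
|H(j420)| = 40000 / 1.46e+05 = 0.27396
20 log₁₀(0.27396) = -11.25 dB

-11.2 dB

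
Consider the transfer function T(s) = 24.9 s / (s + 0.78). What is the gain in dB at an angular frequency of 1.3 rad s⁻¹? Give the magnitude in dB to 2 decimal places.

26.59 dB

|j1.3| = 1.3
|j1.3 + 0.78| = √(1.3² + 0.78²) = 1.516
|T(j1.3)| = 24.9 × 1.3 / 1.516 = 21.352
20 log₁₀(21.352) = 26.589 dB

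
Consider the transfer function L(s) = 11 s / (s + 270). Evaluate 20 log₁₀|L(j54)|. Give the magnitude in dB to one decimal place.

|j54| = 54
|j54 + 270| = √(54² + 270²) = 275.3
|L(j54)| = 11 × 54 / 275.3 = 2.1573
20 log₁₀(2.1573) = 6.68 dB

6.7 dB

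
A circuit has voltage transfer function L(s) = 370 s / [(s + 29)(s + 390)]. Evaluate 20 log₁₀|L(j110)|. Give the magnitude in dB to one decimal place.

|j110| = 110
|j110 + 29| = √(110² + 29²) = 113.8
|j110 + 390| = √(110² + 390²) = 405.2
|L(j110)| = 370 × 110 / (113.8 × 405.2) = 0.88293
20 log₁₀(0.88293) = -1.08 dB

-1.1 dB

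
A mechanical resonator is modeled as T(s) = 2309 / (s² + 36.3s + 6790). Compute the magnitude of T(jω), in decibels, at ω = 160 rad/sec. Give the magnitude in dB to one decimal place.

|(j160)² + 36.3(j160) + 6790| = |-18810 + j5808| = 1.969e+04
|T(j160)| = 2309 / 1.969e+04 = 0.11729
20 log₁₀(0.11729) = -18.61 dB

-18.6 dB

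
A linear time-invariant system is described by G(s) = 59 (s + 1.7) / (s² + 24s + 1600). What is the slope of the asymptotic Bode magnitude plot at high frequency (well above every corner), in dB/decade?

-20 dB/decade

With 1 zero and 2 poles, the high-frequency asymptotic slope is 20 × (1 − 2) = -20 dB/decade.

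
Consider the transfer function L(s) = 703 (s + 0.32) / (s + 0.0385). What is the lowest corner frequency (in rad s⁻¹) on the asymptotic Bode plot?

0.0385 rad s⁻¹

Break frequencies occur at each pole and zero magnitude: 0.0385 rad s⁻¹, 0.32 rad s⁻¹.
The lowest is 0.0385 rad s⁻¹.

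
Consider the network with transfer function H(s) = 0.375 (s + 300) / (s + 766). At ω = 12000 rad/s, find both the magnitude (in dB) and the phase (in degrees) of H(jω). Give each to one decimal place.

|H| = -8.5 dB, ∠H = 2.2°

|j12000 + 300| = √(12000² + 300²) = 1.2e+04
|j12000 + 766| = √(12000² + 766²) = 1.202e+04
|H(j12000)| = 0.375 × 1.2e+04 / 1.202e+04 = 0.37436
20 log₁₀(0.37436) = -8.53 dB
∠(j12000 + 300) = arctan(12000/300) = 88.57°
∠(j12000 + 766) = arctan(12000/766) = 86.35°
∠H(j12000) = 88.57° − 86.35° = 2.22°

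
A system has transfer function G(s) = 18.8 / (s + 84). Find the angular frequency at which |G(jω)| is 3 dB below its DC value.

For a single-pole low-pass, the −3 dB point is at the pole: ω = 84 rad/sec.

84 rad/sec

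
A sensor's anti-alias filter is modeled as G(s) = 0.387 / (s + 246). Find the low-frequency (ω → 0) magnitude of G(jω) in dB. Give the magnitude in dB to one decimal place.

G(0) = 0.387 / 246 = 0.0015732
20 log₁₀(0.0015732) = -56.06 dB

-56.1 dB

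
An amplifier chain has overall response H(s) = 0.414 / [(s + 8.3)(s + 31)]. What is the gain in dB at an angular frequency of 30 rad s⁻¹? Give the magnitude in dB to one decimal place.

|j30 + 8.3| = √(30² + 8.3²) = 31.13
|j30 + 31| = √(30² + 31²) = 43.14
|H(j30)| = 0.414 / (31.13 × 43.14) = 0.00030831
20 log₁₀(0.00030831) = -70.22 dB

-70.2 dB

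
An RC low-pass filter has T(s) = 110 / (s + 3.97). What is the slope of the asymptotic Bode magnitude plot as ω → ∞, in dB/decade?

-20 dB/decade

With 0 zeros and 1 pole, the high-frequency asymptotic slope is 20 × (0 − 1) = -20 dB/decade.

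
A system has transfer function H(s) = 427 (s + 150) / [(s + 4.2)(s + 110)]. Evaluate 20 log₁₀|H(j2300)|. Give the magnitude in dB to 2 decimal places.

|j2300 + 150| = √(2300² + 150²) = 2305
|j2300 + 4.2| = √(2300² + 4.2²) = 2300
|j2300 + 110| = √(2300² + 110²) = 2303
|H(j2300)| = 427 × 2305 / (2300 × 2303) = 0.18583
20 log₁₀(0.18583) = -14.618 dB

-14.62 dB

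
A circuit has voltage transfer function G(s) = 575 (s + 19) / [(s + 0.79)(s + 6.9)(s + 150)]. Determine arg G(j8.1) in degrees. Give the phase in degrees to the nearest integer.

-114°

∠(j8.1 + 19) = arctan(8.1/19) = 23.09°
∠(j8.1 + 0.79) = arctan(8.1/0.79) = 84.43°
∠(j8.1 + 6.9) = arctan(8.1/6.9) = 49.57°
∠(j8.1 + 150) = arctan(8.1/150) = 3.09°
∠G(j8.1) = 23.09° − (84.43° + 49.57° + 3.09°) = -114.01°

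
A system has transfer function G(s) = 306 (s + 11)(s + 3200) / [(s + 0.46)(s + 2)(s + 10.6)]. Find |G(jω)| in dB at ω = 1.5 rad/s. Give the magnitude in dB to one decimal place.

108.3 dB

|j1.5 + 11| = √(1.5² + 11²) = 11.1
|j1.5 + 3200| = √(1.5² + 3200²) = 3200
|j1.5 + 0.46| = √(1.5² + 0.46²) = 1.569
|j1.5 + 2| = √(1.5² + 2²) = 2.5
|j1.5 + 10.6| = √(1.5² + 10.6²) = 10.71
|G(j1.5)| = 306 × 11.1 × 3200 / (1.569 × 2.5 × 10.71) = 2.5888e+05
20 log₁₀(2.5888e+05) = 108.26 dB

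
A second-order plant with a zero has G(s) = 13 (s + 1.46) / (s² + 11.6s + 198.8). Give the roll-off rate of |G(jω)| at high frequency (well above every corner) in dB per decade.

With 1 zero and 2 poles, the high-frequency asymptotic slope is 20 × (1 − 2) = -20 dB/decade.

-20 dB/decade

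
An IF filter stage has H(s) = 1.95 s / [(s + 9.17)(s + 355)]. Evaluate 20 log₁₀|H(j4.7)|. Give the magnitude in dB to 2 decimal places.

-52.02 dB

|j4.7| = 4.7
|j4.7 + 9.17| = √(4.7² + 9.17²) = 10.3
|j4.7 + 355| = √(4.7² + 355²) = 355
|H(j4.7)| = 1.95 × 4.7 / (10.3 × 355) = 0.0025052
20 log₁₀(0.0025052) = -52.023 dB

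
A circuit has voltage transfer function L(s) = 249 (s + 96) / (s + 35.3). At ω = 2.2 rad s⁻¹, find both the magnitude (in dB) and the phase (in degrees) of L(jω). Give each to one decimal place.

|j2.2 + 96| = √(2.2² + 96²) = 96.03
|j2.2 + 35.3| = √(2.2² + 35.3²) = 35.37
|L(j2.2)| = 249 × 96.03 / 35.37 = 676.03
20 log₁₀(676.03) = 56.60 dB
∠(j2.2 + 96) = arctan(2.2/96) = 1.31°
∠(j2.2 + 35.3) = arctan(2.2/35.3) = 3.57°
∠L(j2.2) = 1.31° − 3.57° = -2.25°

|L| = 56.6 dB, ∠L = -2.3°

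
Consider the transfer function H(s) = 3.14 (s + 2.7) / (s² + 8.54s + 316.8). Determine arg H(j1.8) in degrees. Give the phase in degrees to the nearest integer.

31°

∠(j1.8 + 2.7) = arctan(1.8/2.7) = 33.69°
∠[(j1.8)² + 8.54(j1.8) + 316.8] = ∠[313.56 + j15.372] = 2.81°
∠H(j1.8) = 33.69° − 2.81° = 30.88°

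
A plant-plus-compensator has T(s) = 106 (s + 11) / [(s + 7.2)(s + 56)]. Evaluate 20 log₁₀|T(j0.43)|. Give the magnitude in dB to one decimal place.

|j0.43 + 11| = √(0.43² + 11²) = 11.01
|j0.43 + 7.2| = √(0.43² + 7.2²) = 7.213
|j0.43 + 56| = √(0.43² + 56²) = 56
|T(j0.43)| = 106 × 11.01 / (7.213 × 56) = 2.8888
20 log₁₀(2.8888) = 9.21 dB

9.2 dB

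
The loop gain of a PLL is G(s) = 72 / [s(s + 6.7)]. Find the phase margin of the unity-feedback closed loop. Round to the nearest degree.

Gain crossover: |G(jω)| = 1 at ω ≈ 7.28 rad/s.
∠G(j7.28) = −90° − arctan(7.28/6.7) ≈ -137.37°
PM = 180° + (-137.37°) = 42.63°

43 deg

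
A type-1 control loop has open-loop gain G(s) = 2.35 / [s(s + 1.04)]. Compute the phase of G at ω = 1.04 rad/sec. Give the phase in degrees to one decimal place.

∠(j1.04 + 1.04) = arctan(1.04/1.04) = 45.00°
∠(j1.04) = 90.00°
∠G(j1.04) = − (45.00° + 90.00°) = -135.00°

-135.0°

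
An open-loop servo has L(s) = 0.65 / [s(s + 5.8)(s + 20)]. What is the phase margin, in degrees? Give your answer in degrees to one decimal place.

Gain crossover: |L(jω)| = 1 at ω ≈ 0.0056 rad/sec.
∠L(j0.0056) = −90° − arctan(0.0056/5.8) − arctan(0.0056/20) ≈ -90.07°
PM = 180° + (-90.07°) = 89.93°

89.9°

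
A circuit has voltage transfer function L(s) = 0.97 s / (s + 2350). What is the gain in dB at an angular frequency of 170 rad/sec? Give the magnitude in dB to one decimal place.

-23.1 dB

|j170| = 170
|j170 + 2350| = √(170² + 2350²) = 2356
|L(j170)| = 0.97 × 170 / 2356 = 0.069987
20 log₁₀(0.069987) = -23.10 dB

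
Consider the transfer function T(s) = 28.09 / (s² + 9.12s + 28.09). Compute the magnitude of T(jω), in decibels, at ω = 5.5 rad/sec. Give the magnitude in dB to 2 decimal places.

|(j5.5)² + 9.12(j5.5) + 28.09| = |-2.16 + j50.16| = 50.21
|T(j5.5)| = 28.09 / 50.21 = 0.55949
20 log₁₀(0.55949) = -5.044 dB

-5.04 dB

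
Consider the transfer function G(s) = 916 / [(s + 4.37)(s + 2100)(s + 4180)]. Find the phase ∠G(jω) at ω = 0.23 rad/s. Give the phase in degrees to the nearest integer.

∠(j0.23 + 4.37) = arctan(0.23/4.37) = 3.01°
∠(j0.23 + 2100) = arctan(0.23/2100) = 0.01°
∠(j0.23 + 4180) = arctan(0.23/4180) = 0.00°
∠G(j0.23) = − (3.01° + 0.01° + 0.00°) = -3.02°

-3°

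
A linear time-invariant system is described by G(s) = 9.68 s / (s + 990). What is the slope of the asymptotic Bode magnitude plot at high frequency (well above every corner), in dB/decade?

With 1 zero and 1 pole, the high-frequency asymptotic slope is 20 × (1 − 1) = 0 dB/decade.

0 dB/decade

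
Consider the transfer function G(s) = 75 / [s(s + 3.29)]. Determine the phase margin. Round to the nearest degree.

Gain crossover: |G(jω)| = 1 at ω ≈ 8.35 rad/s.
∠G(j8.35) = −90° − arctan(8.35/3.29) ≈ -158.50°
PM = 180° + (-158.50°) = 21.50°

21°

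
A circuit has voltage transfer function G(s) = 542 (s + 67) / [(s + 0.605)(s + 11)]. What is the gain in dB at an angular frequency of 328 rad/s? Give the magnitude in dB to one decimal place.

|j328 + 67| = √(328² + 67²) = 334.8
|j328 + 0.605| = √(328² + 0.605²) = 328
|j328 + 11| = √(328² + 11²) = 328.2
|G(j328)| = 542 × 334.8 / (328 × 328.2) = 1.6856
20 log₁₀(1.6856) = 4.54 dB

4.5 dB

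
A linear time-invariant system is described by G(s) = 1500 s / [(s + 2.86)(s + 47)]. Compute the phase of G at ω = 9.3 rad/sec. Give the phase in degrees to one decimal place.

∠(j9.3) = 90.00°
∠(j9.3 + 2.86) = arctan(9.3/2.86) = 72.91°
∠(j9.3 + 47) = arctan(9.3/47) = 11.19°
∠G(j9.3) = 90.00° − (72.91° + 11.19°) = 5.90°

5.9°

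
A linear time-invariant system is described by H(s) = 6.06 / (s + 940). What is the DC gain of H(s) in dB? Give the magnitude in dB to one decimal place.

H(0) = 6.06 / 940 = 0.0064468
20 log₁₀(0.0064468) = -43.81 dB

-43.8 dB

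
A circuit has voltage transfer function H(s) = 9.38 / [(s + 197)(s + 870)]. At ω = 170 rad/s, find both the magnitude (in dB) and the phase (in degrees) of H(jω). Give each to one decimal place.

|H| = -87.8 dB, ∠H = -51.8°

|j170 + 197| = √(170² + 197²) = 260.2
|j170 + 870| = √(170² + 870²) = 886.5
|H(j170)| = 9.38 / (260.2 × 886.5) = 4.0665e-05
20 log₁₀(4.0665e-05) = -87.82 dB
∠(j170 + 197) = arctan(170/197) = 40.79°
∠(j170 + 870) = arctan(170/870) = 11.06°
∠H(j170) = − (40.79° + 11.06°) = -51.85°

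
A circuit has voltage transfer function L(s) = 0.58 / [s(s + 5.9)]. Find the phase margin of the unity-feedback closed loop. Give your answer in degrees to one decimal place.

Gain crossover: |L(jω)| = 1 at ω ≈ 0.0983 rad s⁻¹.
∠L(j0.0983) = −90° − arctan(0.0983/5.9) ≈ -90.95°
PM = 180° + (-90.95°) = 89.05°

89.0°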